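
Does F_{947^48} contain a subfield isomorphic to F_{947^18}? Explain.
No: F_{947^18} is not a subfield of F_{947^48}

F_{p^m} embeds in F_{p^n} iff m | n. Here 18 ∤ 48 (since 48 = 2·18 + 12 with remainder 12 ≠ 0), so F_{947^18} is not a subfield of F_{947^48}. Equivalently: if it were, the tower law would give 18 = [F_{947^18}:F_947] dividing [F_{947^48}:F_947] = 48, contradiction.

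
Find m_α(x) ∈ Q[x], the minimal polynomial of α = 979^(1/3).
m_α(x) = x^3 - 979

α satisfies α^3 = 979, so x^3 - 979 annihilates α. By the rational root test, a rational root p/q (in lowest terms) of x^3 - 979 would satisfy p^3 = 979 q^3, forcing q = 1 and p^3 = 979; but 979 is not a perfect cube, contradiction. A monic cubic over Q with no rational root is irreducible (any nontrivial factorization would include a linear factor). Hence x^3 - 979 is the minimal polynomial of α, and in particular [Q(α):Q] = 3.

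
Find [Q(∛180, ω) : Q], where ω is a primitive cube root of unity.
[Q(∛180, ω) : Q] = 6

[Q(∛180):Q] = 3 (min poly x^3 - 180, irreducible since 180 is not a perfect cube). [Q(ω):Q] = 2 (min poly x^2 + x + 1). Since Q(∛180) ⊂ R and ω ∉ R, we have ω ∉ Q(∛180), so x^2 + x + 1 remains irreducible over Q(∛180) and [Q(∛180, ω) : Q(∛180)] = 2. By the tower law, [Q(∛180, ω) : Q] = 3 · 2 = 6. (In fact Q(∛180, ω) is the splitting field of x^3 - 180 over Q.)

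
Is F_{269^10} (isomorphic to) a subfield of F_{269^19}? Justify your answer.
No: F_{269^10} is not a subfield of F_{269^19}

F_{p^m} embeds in F_{p^n} iff m | n. Here 10 ∤ 19 (since 19 = 1·10 + 9 with remainder 9 ≠ 0), so F_{269^10} is not a subfield of F_{269^19}. Equivalently: if it were, the tower law would give 10 = [F_{269^10}:F_269] dividing [F_{269^19}:F_269] = 19, contradiction.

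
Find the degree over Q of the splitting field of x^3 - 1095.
[K : Q] = 6

The roots of x^3 - 1095 are ∛1095, ω∛1095, ω^2∛1095 where ω = e^(2πi/3) is a primitive cube root of unity, so K = Q(∛1095, ω). Now [Q(∛1095):Q] = 3 (since 1095 is not a perfect cube, x^3 - 1095 is irreducible) and [Q(ω):Q] = 2. Both 2 and 3 divide [K:Q], and [K:Q] ≤ 3·2 = 6, so [K:Q] = 6. (Equivalently: Q(∛1095) ⊂ R but ω ∉ R, so [K : Q(∛1095)] = 2.)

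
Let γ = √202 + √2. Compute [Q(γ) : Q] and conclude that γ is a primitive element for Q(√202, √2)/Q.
[Q(γ) : Q] = 4 (equivalently, Q(γ) = Q(√202, √2))

Obviously Q(γ) ⊆ Q(√202, √2), and [Q(√202, √2):Q] = 4 (since 202, 2 are distinct squarefree integers > 1 with 404 not a perfect square). To show equality we compute the minimal polynomial of γ. From γ = √202 + √2: γ^2 = 202 + 2√(404) + 2 = 204 + 2√(404), so γ^2 - 204 = 2√(404); squaring, (γ^2 - 204)^2 = 4·404, i.e. γ^4 - 408γ^2 + 41616 - 1616 = 0, i.e. γ^4 - 408γ^2 + 40000 = 0. So γ is a root of x^4 - 408x^2 + 40000. This polynomial is irreducible over Q: it has no rational root (each ±√202 ± √2 is irrational), and any factorization into two quadratics over Q would force √(404) ∈ Q (pairing opposite roots) or √202, √2 ∈ Q (other pairings), all impossible. Hence [Q(γ):Q] = 4 = [Q(√202, √2):Q], so Q(γ) = Q(√202, √2).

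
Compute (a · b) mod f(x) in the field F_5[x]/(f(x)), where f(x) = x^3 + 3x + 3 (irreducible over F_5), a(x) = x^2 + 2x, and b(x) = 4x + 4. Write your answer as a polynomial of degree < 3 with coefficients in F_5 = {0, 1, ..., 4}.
a · b ≡ 2x^2 + x + 3 (mod f(x))

Multiply in F_5[x]: a(x)·b(x) = (x^2 + 2x)·(4x + 4) = 4x^3 + 2x^2 + 3x. This has degree ≥ 3, so divide by f(x) over F_5: 4x^3 + 2x^2 + 3x = (4)·(x^3 + 3x + 3) + (2x^2 + x + 3). Hence a·b ≡ 2x^2 + x + 3 (mod f). (F_5[x]/(f) is a field with 5^3 = 125 elements since f is irreducible of degree 3.)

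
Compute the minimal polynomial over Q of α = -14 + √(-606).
m_α(x) = x^2 + 28x + 802

From α + 14 = √(-606), squaring gives (α + 14)^2 = -606, i.e. α^2 + 28α + 196 = -606, so α^2 + 28α + 802 = 0. The discriminant of x^2 + 28x + 802 is (28)^2 - 4·(802) = 784 - 3208 = -2424, and 4·(-606) is not a perfect square in Q since -606 is squarefree and ≠ 1. Hence x^2 + 28x + 802 is irreducible over Q and is the minimal polynomial of α.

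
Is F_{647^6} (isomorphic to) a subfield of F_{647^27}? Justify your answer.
No: F_{647^6} is not a subfield of F_{647^27}

F_{p^m} embeds in F_{p^n} iff m | n. Here 6 ∤ 27 (since 27 = 4·6 + 3 with remainder 3 ≠ 0), so F_{647^6} is not a subfield of F_{647^27}. Equivalently: if it were, the tower law would give 6 = [F_{647^6}:F_647] dividing [F_{647^27}:F_647] = 27, contradiction.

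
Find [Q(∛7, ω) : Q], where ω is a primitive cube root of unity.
[Q(∛7, ω) : Q] = 6

[Q(∛7):Q] = 3 (min poly x^3 - 7, irreducible since 7 is not a perfect cube). [Q(ω):Q] = 2 (min poly x^2 + x + 1). Since Q(∛7) ⊂ R and ω ∉ R, we have ω ∉ Q(∛7), so x^2 + x + 1 remains irreducible over Q(∛7) and [Q(∛7, ω) : Q(∛7)] = 2. By the tower law, [Q(∛7, ω) : Q] = 3 · 2 = 6. (In fact Q(∛7, ω) is the splitting field of x^3 - 7 over Q.)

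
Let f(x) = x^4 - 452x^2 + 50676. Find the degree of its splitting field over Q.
[K : Q] = 4

Solving the quadratic in x^2: x^2 = (452 ± √(452^2 - 4·50676))/2 = (452 ± √1600)/2 = (452 ± 40)/2, giving x^2 = 206 or x^2 = 246. So f(x) = (x^2 - 206)(x^2 - 246) and the roots of f are ±√206, ±√246. Hence the splitting field is K = Q(√206, √246). Since 206 and 246 are distinct squarefree integers > 1, their product 50676 is not a perfect square, so √246 ∉ Q(√206). By the tower law [K:Q] = [Q(√206,√246):Q(√206)] · [Q(√206):Q] = 2 · 2 = 4.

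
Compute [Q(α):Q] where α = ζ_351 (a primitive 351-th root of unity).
[Q(α):Q] = 216

The minimal polynomial of ζ_351 over Q is the 351-th cyclotomic polynomial Φ_351(x), which is irreducible over Q and has degree φ(351) = 216. Hence [Q(α):Q] = φ(351) = 216.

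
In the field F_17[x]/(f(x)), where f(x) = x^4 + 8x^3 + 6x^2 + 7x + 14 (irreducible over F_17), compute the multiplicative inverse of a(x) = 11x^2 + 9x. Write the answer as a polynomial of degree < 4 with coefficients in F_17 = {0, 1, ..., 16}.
a(x)^(-1) ≡ 14x^3 + 13x^2 + 2x + 10 (mod f(x))

Since f is irreducible over F_17, F_17[x]/(f) is a field and a(x) ≠ 0 has an inverse. Apply the extended Euclidean algorithm to f(x) and a(x) in F_17[x]: f(x) = (14x^2 + 14x + 3)·a(x) + (14x + 14);  a(x) = (2x + 12)·(14x + 14) + (2). The last nonzero remainder is the constant 2 = gcd(f, a) in F_17. Back-substituting through the division chain expresses 2 = s(x)·a(x) + t(x)·f(x) with s(x) ≡ 11x^3 + 9x^2 + 4x + 3 (mod f), so (11x^3 + 9x^2 + 4x + 3)·a(x) ≡ 2 (mod f). Multiplying by 2^(-1) ≡ 9 in F_17 gives a(x)^(-1) ≡ 9·(11x^3 + 9x^2 + 4x + 3) ≡ 14x^3 + 13x^2 + 2x + 10 (mod f). Check: (11x^2 + 9x)·(14x^3 + 13x^2 + 2x + 10) = x^5 + 14x^4 + 3x^3 + 9x^2 + 5x ≡ 1 (mod x^4 + 8x^3 + 6x^2 + 7x + 14).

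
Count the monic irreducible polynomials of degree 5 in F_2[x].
There are 6 monic irreducible polynomials of degree 5 over F_2

Each element of F_{2^5} that lies in no proper subfield is a root of exactly one monic irreducible of degree 5 over F_2, and each such polynomial has 5 distinct roots in F_{2^5}. By Möbius inversion the count is N_2(5) = (1/5) Σ_{d|5} μ(5/d) · 2^d = (1/5)(μ(5)·2^1 + μ(1)·2^5) = 30/5 = 6.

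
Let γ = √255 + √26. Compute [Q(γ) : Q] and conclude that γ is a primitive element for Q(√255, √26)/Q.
[Q(γ) : Q] = 4 (equivalently, Q(γ) = Q(√255, √26))

Obviously Q(γ) ⊆ Q(√255, √26), and [Q(√255, √26):Q] = 4 (since 255, 26 are distinct squarefree integers > 1 with 6630 not a perfect square). To show equality we compute the minimal polynomial of γ. From γ = √255 + √26: γ^2 = 255 + 2√(6630) + 26 = 281 + 2√(6630), so γ^2 - 281 = 2√(6630); squaring, (γ^2 - 281)^2 = 4·6630, i.e. γ^4 - 562γ^2 + 78961 - 26520 = 0, i.e. γ^4 - 562γ^2 + 52441 = 0. So γ is a root of x^4 - 562x^2 + 52441. This polynomial is irreducible over Q: it has no rational root (each ±√255 ± √26 is irrational), and any factorization into two quadratics over Q would force √(6630) ∈ Q (pairing opposite roots) or √255, √26 ∈ Q (other pairings), all impossible. Hence [Q(γ):Q] = 4 = [Q(√255, √26):Q], so Q(γ) = Q(√255, √26).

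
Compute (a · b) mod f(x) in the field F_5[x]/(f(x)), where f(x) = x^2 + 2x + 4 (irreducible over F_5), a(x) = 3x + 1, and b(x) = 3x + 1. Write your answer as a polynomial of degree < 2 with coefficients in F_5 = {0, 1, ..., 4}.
a · b ≡ 3x (mod f(x))

Multiply in F_5[x]: a(x)·b(x) = (3x + 1)·(3x + 1) = 4x^2 + x + 1. This has degree ≥ 2, so divide by f(x) over F_5: 4x^2 + x + 1 = (4)·(x^2 + 2x + 4) + (3x). Hence a·b ≡ 3x (mod f). (F_5[x]/(f) is a field with 5^2 = 25 elements since f is irreducible of degree 2.)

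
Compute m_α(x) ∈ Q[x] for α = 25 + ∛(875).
m_α(x) = x^3 - 75x^2 + 1875x - 16500

Set β = α - 25 = ∛(875), so β^3 = 875. Then (α - 25)^3 - 875 = 0, i.e. α is a root of g(x) = (x - 25)^3 - 875 = x^3 - 75x^2 + 1875x - 16500. Since g(x) = h(x - 25) where h(x) = x^3 - 875, and h is irreducible over Q (because 875 is not a perfect cube, so h has no rational root, and a monic cubic with no rational root is irreducible), g is also irreducible (irreducibility is preserved under the substitution x → x - 25). Hence m_α(x) = x^3 - 75x^2 + 1875x - 16500.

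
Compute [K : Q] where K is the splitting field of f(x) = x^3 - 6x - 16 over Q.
[K : Q] = 6

By the rational root test, any rational root of the monic integer polynomial f(x) = x^3 - 6x - 16 must be an integer dividing the constant term -16, i.e. one of ±{1, 2, 4, 8, 16}. Evaluating: f(1) = -21, f(-1) = -11, f(2) = -20, f(-2) = -12, f(4) = 24, f(-4) = -56, f(8) = 448, f(-8) = -480, f(16) = 3984, f(-16) = -4016; none is 0, so f has no rational root and is therefore irreducible over Q (a cubic with no linear factor over a field is irreducible). For an irreducible cubic, the Galois group is A_3 or S_3 according as the discriminant disc(f) = -4a^3 - 27b^2 = -4·(-6)^3 - 27·(-16)^2 = -6048 is or is not a square in Q. Here disc(f) = -6048 is not a perfect square in Q, so the Galois group of f over Q is not contained in A_3 and must be all of S_3. The splitting field has degree |S_3| = 6 over Q, so [K : Q] = 6.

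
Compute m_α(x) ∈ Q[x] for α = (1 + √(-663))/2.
m_α(x) = x^2 - x + 166

From 2α - 1 = √(-663), squaring gives (2α - 1)^2 = -663, i.e. 4α^2 - 4α + 1 = -663, so α^2 - α + (1 + 663)/4 = 0. Since -663 ≡ 1 (mod 4), (1 + 663)/4 = 166 ∈ Z. The polynomial x^2 - x + 166 has discriminant 1 - 4·(166) = -663, which is not a perfect square in Q (d = -663 is squarefree and ≠ 1), so x^2 - x + 166 is irreducible over Q. It is the minimal polynomial of α.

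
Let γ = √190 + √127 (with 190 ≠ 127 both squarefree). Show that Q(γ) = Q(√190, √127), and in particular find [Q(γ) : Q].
[Q(γ) : Q] = 4 (equivalently, Q(γ) = Q(√190, √127))

Obviously Q(γ) ⊆ Q(√190, √127), and [Q(√190, √127):Q] = 4 (since 190, 127 are distinct squarefree integers > 1 with 24130 not a perfect square). To show equality we compute the minimal polynomial of γ. From γ = √190 + √127: γ^2 = 190 + 2√(24130) + 127 = 317 + 2√(24130), so γ^2 - 317 = 2√(24130); squaring, (γ^2 - 317)^2 = 4·24130, i.e. γ^4 - 634γ^2 + 100489 - 96520 = 0, i.e. γ^4 - 634γ^2 + 3969 = 0. So γ is a root of x^4 - 634x^2 + 3969. This polynomial is irreducible over Q: it has no rational root (each ±√190 ± √127 is irrational), and any factorization into two quadratics over Q would force √(24130) ∈ Q (pairing opposite roots) or √190, √127 ∈ Q (other pairings), all impossible. Hence [Q(γ):Q] = 4 = [Q(√190, √127):Q], so Q(γ) = Q(√190, √127).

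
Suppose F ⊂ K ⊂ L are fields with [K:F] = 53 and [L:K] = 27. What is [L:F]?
[L:F] = 1431

The tower law says that for any tower of field extensions F ⊂ K ⊂ L with finite degrees, [L:F] = [L:K] · [K:F]. Here this gives [L:F] = 27 · 53 = 1431.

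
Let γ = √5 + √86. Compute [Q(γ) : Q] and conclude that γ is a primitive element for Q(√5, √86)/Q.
[Q(γ) : Q] = 4 (equivalently, Q(γ) = Q(√5, √86))

Obviously Q(γ) ⊆ Q(√5, √86), and [Q(√5, √86):Q] = 4 (since 5, 86 are distinct squarefree integers > 1 with 430 not a perfect square). To show equality we compute the minimal polynomial of γ. From γ = √5 + √86: γ^2 = 5 + 2√(430) + 86 = 91 + 2√(430), so γ^2 - 91 = 2√(430); squaring, (γ^2 - 91)^2 = 4·430, i.e. γ^4 - 182γ^2 + 8281 - 1720 = 0, i.e. γ^4 - 182γ^2 + 6561 = 0. So γ is a root of x^4 - 182x^2 + 6561. This polynomial is irreducible over Q: it has no rational root (each ±√5 ± √86 is irrational), and any factorization into two quadratics over Q would force √(430) ∈ Q (pairing opposite roots) or √5, √86 ∈ Q (other pairings), all impossible. Hence [Q(γ):Q] = 4 = [Q(√5, √86):Q], so Q(γ) = Q(√5, √86).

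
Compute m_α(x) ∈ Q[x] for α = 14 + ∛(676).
m_α(x) = x^3 - 42x^2 + 588x - 3420

Set β = α - 14 = ∛(676), so β^3 = 676. Then (α - 14)^3 - 676 = 0, i.e. α is a root of g(x) = (x - 14)^3 - 676 = x^3 - 42x^2 + 588x - 3420. Since g(x) = h(x - 14) where h(x) = x^3 - 676, and h is irreducible over Q (because 676 is not a perfect cube, so h has no rational root, and a monic cubic with no rational root is irreducible), g is also irreducible (irreducibility is preserved under the substitution x → x - 14). Hence m_α(x) = x^3 - 42x^2 + 588x - 3420.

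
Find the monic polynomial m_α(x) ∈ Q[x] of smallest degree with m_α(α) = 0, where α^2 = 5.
m_α(x) = x^2 - 5

α satisfies α^2 - 5 = 0, so x^2 - 5 annihilates α. Since d = 5 is squarefree and ≠ 1, it is not a perfect square in Q, so x^2 - 5 has no rational root and is therefore irreducible over Q (a degree-2 polynomial over a field is irreducible iff it has no root). Hence m_α(x) = x^2 - 5.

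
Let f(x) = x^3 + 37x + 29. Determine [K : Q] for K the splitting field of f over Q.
[K : Q] = 6

By the rational root test, any rational root of the monic integer polynomial f(x) = x^3 + 37x + 29 must be an integer dividing the constant term 29, i.e. one of ±{1, 29}. Evaluating: f(1) = 67, f(-1) = -9, f(29) = 25491, f(-29) = -25433; none is 0, so f has no rational root and is therefore irreducible over Q (a cubic with no linear factor over a field is irreducible). For an irreducible cubic, the Galois group is A_3 or S_3 according as the discriminant disc(f) = -4a^3 - 27b^2 = -4·(37)^3 - 27·(29)^2 = -225319 is or is not a square in Q. Here disc(f) = -225319 is not a perfect square in Q, so the Galois group of f over Q is not contained in A_3 and must be all of S_3. The splitting field has degree |S_3| = 6 over Q, so [K : Q] = 6.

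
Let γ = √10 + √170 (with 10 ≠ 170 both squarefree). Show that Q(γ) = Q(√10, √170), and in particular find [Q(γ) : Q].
[Q(γ) : Q] = 4 (equivalently, Q(γ) = Q(√10, √170))

Obviously Q(γ) ⊆ Q(√10, √170), and [Q(√10, √170):Q] = 4 (since 10, 170 are distinct squarefree integers > 1 with 1700 not a perfect square). To show equality we compute the minimal polynomial of γ. From γ = √10 + √170: γ^2 = 10 + 2√(1700) + 170 = 180 + 2√(1700), so γ^2 - 180 = 2√(1700); squaring, (γ^2 - 180)^2 = 4·1700, i.e. γ^4 - 360γ^2 + 32400 - 6800 = 0, i.e. γ^4 - 360γ^2 + 25600 = 0. So γ is a root of x^4 - 360x^2 + 25600. This polynomial is irreducible over Q: it has no rational root (each ±√10 ± √170 is irrational), and any factorization into two quadratics over Q would force √(1700) ∈ Q (pairing opposite roots) or √10, √170 ∈ Q (other pairings), all impossible. Hence [Q(γ):Q] = 4 = [Q(√10, √170):Q], so Q(γ) = Q(√10, √170).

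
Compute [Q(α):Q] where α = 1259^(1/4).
[Q(α):Q] = 4

α is a root of x^4 - 1259. By Eisenstein's criterion at the prime p = 1259 (which divides the constant term 1259 but p^2 = 1585081 does not, since 1259 is squarefree), x^4 - 1259 is irreducible over Q. Hence [Q(α):Q] = 4.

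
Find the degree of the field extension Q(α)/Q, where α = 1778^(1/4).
[Q(α):Q] = 4

α is a root of x^4 - 1778. By Eisenstein's criterion at the prime p = 2 (which divides the constant term 1778 but p^2 = 4 does not, since 1778 is squarefree), x^4 - 1778 is irreducible over Q. Hence [Q(α):Q] = 4.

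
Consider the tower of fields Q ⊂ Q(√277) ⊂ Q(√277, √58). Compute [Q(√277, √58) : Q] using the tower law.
[Q(√277, √58) : Q] = 4

[Q(√277):Q] = 2 (min poly x^2 - 277, irreducible since 277 is squarefree > 1). For the top step, suppose √58 ∈ Q(√277), say √58 = c + d√277 with c, d ∈ Q. Squaring: 58 = c^2 + 277d^2 + 2cd√277. Since √277 ∉ Q this forces 2cd = 0. If d = 0 then √58 = c ∈ Q, contradicting 58 squarefree > 1. If c = 0 then 58 = 277d^2, so 277·58 = (277d)^2 is a perfect square in Q — but 277·58 = 16066 is not a perfect square (since 277 and 58 are distinct squarefree integers). Contradiction. Hence √58 ∉ Q(√277), so x^2 - 58 stays irreducible over Q(√277) and [Q(√277, √58) : Q(√277)] = 2. By the tower law, [Q(√277, √58) : Q] = 2 · 2 = 4.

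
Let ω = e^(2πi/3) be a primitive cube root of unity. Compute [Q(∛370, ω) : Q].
[Q(∛370, ω) : Q] = 6

[Q(∛370):Q] = 3 (min poly x^3 - 370, irreducible since 370 is not a perfect cube). [Q(ω):Q] = 2 (min poly x^2 + x + 1). Since Q(∛370) ⊂ R and ω ∉ R, we have ω ∉ Q(∛370), so x^2 + x + 1 remains irreducible over Q(∛370) and [Q(∛370, ω) : Q(∛370)] = 2. By the tower law, [Q(∛370, ω) : Q] = 3 · 2 = 6. (In fact Q(∛370, ω) is the splitting field of x^3 - 370 over Q.)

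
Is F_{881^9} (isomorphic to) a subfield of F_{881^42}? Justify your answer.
No: F_{881^9} is not a subfield of F_{881^42}

F_{p^m} embeds in F_{p^n} iff m | n. Here 9 ∤ 42 (since 42 = 4·9 + 6 with remainder 6 ≠ 0), so F_{881^9} is not a subfield of F_{881^42}. Equivalently: if it were, the tower law would give 9 = [F_{881^9}:F_881] dividing [F_{881^42}:F_881] = 42, contradiction.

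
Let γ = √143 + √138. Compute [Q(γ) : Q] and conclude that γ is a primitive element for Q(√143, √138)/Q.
[Q(γ) : Q] = 4 (equivalently, Q(γ) = Q(√143, √138))

Obviously Q(γ) ⊆ Q(√143, √138), and [Q(√143, √138):Q] = 4 (since 143, 138 are distinct squarefree integers > 1 with 19734 not a perfect square). To show equality we compute the minimal polynomial of γ. From γ = √143 + √138: γ^2 = 143 + 2√(19734) + 138 = 281 + 2√(19734), so γ^2 - 281 = 2√(19734); squaring, (γ^2 - 281)^2 = 4·19734, i.e. γ^4 - 562γ^2 + 78961 - 78936 = 0, i.e. γ^4 - 562γ^2 + 25 = 0. So γ is a root of x^4 - 562x^2 + 25. This polynomial is irreducible over Q: it has no rational root (each ±√143 ± √138 is irrational), and any factorization into two quadratics over Q would force √(19734) ∈ Q (pairing opposite roots) or √143, √138 ∈ Q (other pairings), all impossible. Hence [Q(γ):Q] = 4 = [Q(√143, √138):Q], so Q(γ) = Q(√143, √138).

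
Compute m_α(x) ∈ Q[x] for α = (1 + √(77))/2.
m_α(x) = x^2 - x - 19

From 2α - 1 = √(77), squaring gives (2α - 1)^2 = 77, i.e. 4α^2 - 4α + 1 = 77, so α^2 - α + (1 - 77)/4 = 0. Since 77 ≡ 1 (mod 4), (1 - 77)/4 = -19 ∈ Z. The polynomial x^2 - x - 19 has discriminant 1 - 4·(-19) = 77, which is not a perfect square in Q (d = 77 is squarefree and ≠ 1), so x^2 - x - 19 is irreducible over Q. It is the minimal polynomial of α.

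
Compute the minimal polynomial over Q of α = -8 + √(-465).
m_α(x) = x^2 + 16x + 529

From α + 8 = √(-465), squaring gives (α + 8)^2 = -465, i.e. α^2 + 16α + 64 = -465, so α^2 + 16α + 529 = 0. The discriminant of x^2 + 16x + 529 is (16)^2 - 4·(529) = 256 - 2116 = -1860, and 4·(-465) is not a perfect square in Q since -465 is squarefree and ≠ 1. Hence x^2 + 16x + 529 is irreducible over Q and is the minimal polynomial of α.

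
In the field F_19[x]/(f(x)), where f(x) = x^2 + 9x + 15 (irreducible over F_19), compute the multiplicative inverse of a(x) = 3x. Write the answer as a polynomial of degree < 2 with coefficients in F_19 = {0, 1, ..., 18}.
a(x)^(-1) ≡ 8x + 15 (mod f(x))

Since f is irreducible over F_19, F_19[x]/(f) is a field and a(x) ≠ 0 has an inverse. Apply the extended Euclidean algorithm to f(x) and a(x) in F_19[x]: f(x) = (13x + 3)·a(x) + (15). The last nonzero remainder is the constant 15 = gcd(f, a) in F_19. Back-substituting through the division chain expresses 15 = s(x)·a(x) + t(x)·f(x) with s(x) ≡ 6x + 16 (mod f), so (6x + 16)·a(x) ≡ 15 (mod f). Multiplying by 15^(-1) ≡ 14 in F_19 gives a(x)^(-1) ≡ 14·(6x + 16) ≡ 8x + 15 (mod f). Check: (3x)·(8x + 15) = 5x^2 + 7x ≡ 1 (mod x^2 + 9x + 15).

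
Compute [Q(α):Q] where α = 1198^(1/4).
[Q(α):Q] = 4

α is a root of x^4 - 1198. By Eisenstein's criterion at the prime p = 2 (which divides the constant term 1198 but p^2 = 4 does not, since 1198 is squarefree), x^4 - 1198 is irreducible over Q. Hence [Q(α):Q] = 4.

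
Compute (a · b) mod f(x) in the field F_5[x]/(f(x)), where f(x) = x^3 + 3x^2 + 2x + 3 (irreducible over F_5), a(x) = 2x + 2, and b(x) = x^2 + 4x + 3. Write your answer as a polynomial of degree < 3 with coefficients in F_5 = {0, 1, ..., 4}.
a · b ≡ 4x^2 (mod f(x))

Multiply in F_5[x]: a(x)·b(x) = (2x + 2)·(x^2 + 4x + 3) = 2x^3 + 4x + 1. This has degree ≥ 3, so divide by f(x) over F_5: 2x^3 + 4x + 1 = (2)·(x^3 + 3x^2 + 2x + 3) + (4x^2). Hence a·b ≡ 4x^2 (mod f). (F_5[x]/(f) is a field with 5^3 = 125 elements since f is irreducible of degree 3.)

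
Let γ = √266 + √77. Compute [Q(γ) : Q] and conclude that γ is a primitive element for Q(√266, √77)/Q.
[Q(γ) : Q] = 4 (equivalently, Q(γ) = Q(√266, √77))

Obviously Q(γ) ⊆ Q(√266, √77), and [Q(√266, √77):Q] = 4 (since 266, 77 are distinct squarefree integers > 1 with 20482 not a perfect square). To show equality we compute the minimal polynomial of γ. From γ = √266 + √77: γ^2 = 266 + 2√(20482) + 77 = 343 + 2√(20482), so γ^2 - 343 = 2√(20482); squaring, (γ^2 - 343)^2 = 4·20482, i.e. γ^4 - 686γ^2 + 117649 - 81928 = 0, i.e. γ^4 - 686γ^2 + 35721 = 0. So γ is a root of x^4 - 686x^2 + 35721. This polynomial is irreducible over Q: it has no rational root (each ±√266 ± √77 is irrational), and any factorization into two quadratics over Q would force √(20482) ∈ Q (pairing opposite roots) or √266, √77 ∈ Q (other pairings), all impossible. Hence [Q(γ):Q] = 4 = [Q(√266, √77):Q], so Q(γ) = Q(√266, √77).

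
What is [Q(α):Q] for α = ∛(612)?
[Q(α):Q] = 3

The minimal polynomial of α is x^3 - 612, irreducible over Q since 612 is not a perfect cube (so x^3 - 612 has no rational root). Hence [Q(α):Q] = deg(m_α) = 3.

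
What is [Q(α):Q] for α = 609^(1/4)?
[Q(α):Q] = 4

α is a root of x^4 - 609. By Eisenstein's criterion at the prime p = 3 (which divides the constant term 609 but p^2 = 9 does not, since 609 is squarefree), x^4 - 609 is irreducible over Q. Hence [Q(α):Q] = 4.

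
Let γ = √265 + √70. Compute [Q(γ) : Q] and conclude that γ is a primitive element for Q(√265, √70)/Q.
[Q(γ) : Q] = 4 (equivalently, Q(γ) = Q(√265, √70))

Obviously Q(γ) ⊆ Q(√265, √70), and [Q(√265, √70):Q] = 4 (since 265, 70 are distinct squarefree integers > 1 with 18550 not a perfect square). To show equality we compute the minimal polynomial of γ. From γ = √265 + √70: γ^2 = 265 + 2√(18550) + 70 = 335 + 2√(18550), so γ^2 - 335 = 2√(18550); squaring, (γ^2 - 335)^2 = 4·18550, i.e. γ^4 - 670γ^2 + 112225 - 74200 = 0, i.e. γ^4 - 670γ^2 + 38025 = 0. So γ is a root of x^4 - 670x^2 + 38025. This polynomial is irreducible over Q: it has no rational root (each ±√265 ± √70 is irrational), and any factorization into two quadratics over Q would force √(18550) ∈ Q (pairing opposite roots) or √265, √70 ∈ Q (other pairings), all impossible. Hence [Q(γ):Q] = 4 = [Q(√265, √70):Q], so Q(γ) = Q(√265, √70).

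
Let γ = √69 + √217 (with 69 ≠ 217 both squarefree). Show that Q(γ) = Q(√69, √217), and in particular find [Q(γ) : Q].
[Q(γ) : Q] = 4 (equivalently, Q(γ) = Q(√69, √217))

Obviously Q(γ) ⊆ Q(√69, √217), and [Q(√69, √217):Q] = 4 (since 69, 217 are distinct squarefree integers > 1 with 14973 not a perfect square). To show equality we compute the minimal polynomial of γ. From γ = √69 + √217: γ^2 = 69 + 2√(14973) + 217 = 286 + 2√(14973), so γ^2 - 286 = 2√(14973); squaring, (γ^2 - 286)^2 = 4·14973, i.e. γ^4 - 572γ^2 + 81796 - 59892 = 0, i.e. γ^4 - 572γ^2 + 21904 = 0. So γ is a root of x^4 - 572x^2 + 21904. This polynomial is irreducible over Q: it has no rational root (each ±√69 ± √217 is irrational), and any factorization into two quadratics over Q would force √(14973) ∈ Q (pairing opposite roots) or √69, √217 ∈ Q (other pairings), all impossible. Hence [Q(γ):Q] = 4 = [Q(√69, √217):Q], so Q(γ) = Q(√69, √217).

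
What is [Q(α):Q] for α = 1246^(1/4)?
[Q(α):Q] = 4

α is a root of x^4 - 1246. By Eisenstein's criterion at the prime p = 2 (which divides the constant term 1246 but p^2 = 4 does not, since 1246 is squarefree), x^4 - 1246 is irreducible over Q. Hence [Q(α):Q] = 4.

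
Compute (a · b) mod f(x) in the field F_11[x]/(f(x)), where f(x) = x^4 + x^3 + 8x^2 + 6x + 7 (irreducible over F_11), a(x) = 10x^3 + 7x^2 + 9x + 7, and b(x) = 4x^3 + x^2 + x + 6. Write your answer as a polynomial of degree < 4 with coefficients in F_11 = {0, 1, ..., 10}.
a · b ≡ 2x^3 + 7x^2 + 4x + 5 (mod f(x))

Multiply in F_11[x]: a(x)·b(x) = (10x^3 + 7x^2 + 9x + 7)·(4x^3 + x^2 + x + 6) = 7x^6 + 5x^5 + 9x^4 + 5x^3 + 3x^2 + 6x + 9. This has degree ≥ 4, so divide by f(x) over F_11: 7x^6 + 5x^5 + 9x^4 + 5x^3 + 3x^2 + 6x + 9 = (7x^2 + 9x + 10)·(x^4 + x^3 + 8x^2 + 6x + 7) + (2x^3 + 7x^2 + 4x + 5). Hence a·b ≡ 2x^3 + 7x^2 + 4x + 5 (mod f). (F_11[x]/(f) is a field with 11^4 = 14641 elements since f is irreducible of degree 4.)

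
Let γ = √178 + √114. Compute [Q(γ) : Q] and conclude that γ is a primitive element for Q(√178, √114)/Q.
[Q(γ) : Q] = 4 (equivalently, Q(γ) = Q(√178, √114))

Obviously Q(γ) ⊆ Q(√178, √114), and [Q(√178, √114):Q] = 4 (since 178, 114 are distinct squarefree integers > 1 with 20292 not a perfect square). To show equality we compute the minimal polynomial of γ. From γ = √178 + √114: γ^2 = 178 + 2√(20292) + 114 = 292 + 2√(20292), so γ^2 - 292 = 2√(20292); squaring, (γ^2 - 292)^2 = 4·20292, i.e. γ^4 - 584γ^2 + 85264 - 81168 = 0, i.e. γ^4 - 584γ^2 + 4096 = 0. So γ is a root of x^4 - 584x^2 + 4096. This polynomial is irreducible over Q: it has no rational root (each ±√178 ± √114 is irrational), and any factorization into two quadratics over Q would force √(20292) ∈ Q (pairing opposite roots) or √178, √114 ∈ Q (other pairings), all impossible. Hence [Q(γ):Q] = 4 = [Q(√178, √114):Q], so Q(γ) = Q(√178, √114).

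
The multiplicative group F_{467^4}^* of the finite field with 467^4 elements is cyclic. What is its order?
|F_{467^4}^*| = 47562811920

F_{467^4} has 467^4 = 47562811921 elements; its multiplicative group consists of all nonzero elements, so |F_{467^4}^*| = 47562811921 - 1 = 47562811920. (It is cyclic since any finite subgroup of the multiplicative group of a field is cyclic.)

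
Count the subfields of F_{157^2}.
F_{157^2} has 2 subfields

The subfields of F_{p^n} are exactly the fields F_{p^d} for d | n (each is the fixed field of the unique index-d subgroup of Gal(F_{p^n}/F_p) ≅ Z/nZ). The divisors of n = 2 are {1, 2}, giving 2 subfields: F_{157^1}, F_{157^2}.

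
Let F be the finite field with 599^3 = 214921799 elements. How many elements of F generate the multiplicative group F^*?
There are φ(214921798) = 81325728 primitive elements

F_q^* is cyclic of order q - 1 = 214921798. A cyclic group of order m has exactly φ(m) generators. Here m = 214921798 = 2 · 7 · 13 · 23 · 51343, so the number of primitive elements is φ(214921798) = 81325728.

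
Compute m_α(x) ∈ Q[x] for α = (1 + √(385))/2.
m_α(x) = x^2 - x - 96

From 2α - 1 = √(385), squaring gives (2α - 1)^2 = 385, i.e. 4α^2 - 4α + 1 = 385, so α^2 - α + (1 - 385)/4 = 0. Since 385 ≡ 1 (mod 4), (1 - 385)/4 = -96 ∈ Z. The polynomial x^2 - x - 96 has discriminant 1 - 4·(-96) = 385, which is not a perfect square in Q (d = 385 is squarefree and ≠ 1), so x^2 - x - 96 is irreducible over Q. It is the minimal polynomial of α.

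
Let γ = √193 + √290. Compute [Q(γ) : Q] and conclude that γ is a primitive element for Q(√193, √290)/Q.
[Q(γ) : Q] = 4 (equivalently, Q(γ) = Q(√193, √290))

Obviously Q(γ) ⊆ Q(√193, √290), and [Q(√193, √290):Q] = 4 (since 193, 290 are distinct squarefree integers > 1 with 55970 not a perfect square). To show equality we compute the minimal polynomial of γ. From γ = √193 + √290: γ^2 = 193 + 2√(55970) + 290 = 483 + 2√(55970), so γ^2 - 483 = 2√(55970); squaring, (γ^2 - 483)^2 = 4·55970, i.e. γ^4 - 966γ^2 + 233289 - 223880 = 0, i.e. γ^4 - 966γ^2 + 9409 = 0. So γ is a root of x^4 - 966x^2 + 9409. This polynomial is irreducible over Q: it has no rational root (each ±√193 ± √290 is irrational), and any factorization into two quadratics over Q would force √(55970) ∈ Q (pairing opposite roots) or √193, √290 ∈ Q (other pairings), all impossible. Hence [Q(γ):Q] = 4 = [Q(√193, √290):Q], so Q(γ) = Q(√193, √290).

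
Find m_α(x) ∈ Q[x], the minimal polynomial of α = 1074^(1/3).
m_α(x) = x^3 - 1074

α satisfies α^3 = 1074, so x^3 - 1074 annihilates α. By the rational root test, a rational root p/q (in lowest terms) of x^3 - 1074 would satisfy p^3 = 1074 q^3, forcing q = 1 and p^3 = 1074; but 1074 is not a perfect cube, contradiction. A monic cubic over Q with no rational root is irreducible (any nontrivial factorization would include a linear factor). Hence x^3 - 1074 is the minimal polynomial of α, and in particular [Q(α):Q] = 3.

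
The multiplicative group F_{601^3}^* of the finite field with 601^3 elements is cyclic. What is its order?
|F_{601^3}^*| = 217081800

F_{601^3} has 601^3 = 217081801 elements; its multiplicative group consists of all nonzero elements, so |F_{601^3}^*| = 217081801 - 1 = 217081800. (It is cyclic since any finite subgroup of the multiplicative group of a field is cyclic.)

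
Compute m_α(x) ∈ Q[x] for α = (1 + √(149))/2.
m_α(x) = x^2 - x - 37

From 2α - 1 = √(149), squaring gives (2α - 1)^2 = 149, i.e. 4α^2 - 4α + 1 = 149, so α^2 - α + (1 - 149)/4 = 0. Since 149 ≡ 1 (mod 4), (1 - 149)/4 = -37 ∈ Z. The polynomial x^2 - x - 37 has discriminant 1 - 4·(-37) = 149, which is not a perfect square in Q (d = 149 is squarefree and ≠ 1), so x^2 - x - 37 is irreducible over Q. It is the minimal polynomial of α.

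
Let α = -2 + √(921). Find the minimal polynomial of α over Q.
m_α(x) = x^2 + 4x - 917

From α + 2 = √(921), squaring gives (α + 2)^2 = 921, i.e. α^2 + 4α + 4 = 921, so α^2 + 4α - 917 = 0. The discriminant of x^2 + 4x - 917 is (4)^2 - 4·(-917) = 16 + 3668 = 3684, and 4·(921) is not a perfect square in Q since 921 is squarefree and ≠ 1. Hence x^2 + 4x - 917 is irreducible over Q and is the minimal polynomial of α.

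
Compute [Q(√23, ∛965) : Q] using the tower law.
[Q(√23, ∛965) : Q] = 6

Let L = Q(√23, ∛965). Since Q(√23) ⊂ L and [Q(√23):Q] = 2, the tower law gives 2 | [L:Q]. Likewise Q(∛965) ⊂ L with [Q(∛965):Q] = 3 (because 965 is not a perfect cube), so 3 | [L:Q]. As gcd(2,3) = 1, [L:Q] is divisible by 6. Conversely L is generated over Q by √23 and ∛965, so [L:Q] ≤ 2·3 = 6. Therefore [Q(√23, ∛965) : Q] = 6.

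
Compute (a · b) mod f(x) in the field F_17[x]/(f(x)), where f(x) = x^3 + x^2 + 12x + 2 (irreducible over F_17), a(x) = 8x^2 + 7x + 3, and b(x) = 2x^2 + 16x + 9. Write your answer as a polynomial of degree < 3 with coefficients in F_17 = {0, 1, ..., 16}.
a · b ≡ 8x^2 + 12x + 13 (mod f(x))

Multiply in F_17[x]: a(x)·b(x) = (8x^2 + 7x + 3)·(2x^2 + 16x + 9) = 16x^4 + 6x^3 + 3x^2 + 9x + 10. This has degree ≥ 3, so divide by f(x) over F_17: 16x^4 + 6x^3 + 3x^2 + 9x + 10 = (16x + 7)·(x^3 + x^2 + 12x + 2) + (8x^2 + 12x + 13). Hence a·b ≡ 8x^2 + 12x + 13 (mod f). (F_17[x]/(f) is a field with 17^3 = 4913 elements since f is irreducible of degree 3.)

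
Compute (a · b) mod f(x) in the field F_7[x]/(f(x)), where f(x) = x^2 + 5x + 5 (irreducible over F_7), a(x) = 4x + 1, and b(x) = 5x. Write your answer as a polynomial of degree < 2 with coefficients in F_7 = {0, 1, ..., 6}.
a · b ≡ 3x + 5 (mod f(x))

Multiply in F_7[x]: a(x)·b(x) = (4x + 1)·(5x) = 6x^2 + 5x. This has degree ≥ 2, so divide by f(x) over F_7: 6x^2 + 5x = (6)·(x^2 + 5x + 5) + (3x + 5). Hence a·b ≡ 3x + 5 (mod f). (F_7[x]/(f) is a field with 7^2 = 49 elements since f is irreducible of degree 2.)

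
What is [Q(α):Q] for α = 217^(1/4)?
[Q(α):Q] = 4

α is a root of x^4 - 217. By Eisenstein's criterion at the prime p = 7 (which divides the constant term 217 but p^2 = 49 does not, since 217 is squarefree), x^4 - 217 is irreducible over Q. Hence [Q(α):Q] = 4.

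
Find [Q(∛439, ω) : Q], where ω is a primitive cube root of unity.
[Q(∛439, ω) : Q] = 6

[Q(∛439):Q] = 3 (min poly x^3 - 439, irreducible since 439 is not a perfect cube). [Q(ω):Q] = 2 (min poly x^2 + x + 1). Since Q(∛439) ⊂ R and ω ∉ R, we have ω ∉ Q(∛439), so x^2 + x + 1 remains irreducible over Q(∛439) and [Q(∛439, ω) : Q(∛439)] = 2. By the tower law, [Q(∛439, ω) : Q] = 3 · 2 = 6. (In fact Q(∛439, ω) is the splitting field of x^3 - 439 over Q.)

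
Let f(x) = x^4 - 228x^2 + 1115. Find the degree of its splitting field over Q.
[K : Q] = 4

Solving the quadratic in x^2: x^2 = (228 ± √(228^2 - 4·1115))/2 = (228 ± √47524)/2 = (228 ± 218)/2, giving x^2 = 223 or x^2 = 5. So f(x) = (x^2 - 223)(x^2 - 5) and the roots of f are ±√223, ±√5. Hence the splitting field is K = Q(√223, √5). Since 223 and 5 are distinct squarefree integers > 1, their product 1115 is not a perfect square, so √5 ∉ Q(√223). By the tower law [K:Q] = [Q(√223,√5):Q(√223)] · [Q(√223):Q] = 2 · 2 = 4.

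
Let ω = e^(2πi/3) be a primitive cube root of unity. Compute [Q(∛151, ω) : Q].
[Q(∛151, ω) : Q] = 6

[Q(∛151):Q] = 3 (min poly x^3 - 151, irreducible since 151 is not a perfect cube). [Q(ω):Q] = 2 (min poly x^2 + x + 1). Since Q(∛151) ⊂ R and ω ∉ R, we have ω ∉ Q(∛151), so x^2 + x + 1 remains irreducible over Q(∛151) and [Q(∛151, ω) : Q(∛151)] = 2. By the tower law, [Q(∛151, ω) : Q] = 3 · 2 = 6. (In fact Q(∛151, ω) is the splitting field of x^3 - 151 over Q.)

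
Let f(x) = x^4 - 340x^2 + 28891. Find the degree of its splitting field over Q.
[K : Q] = 4

Solving the quadratic in x^2: x^2 = (340 ± √(340^2 - 4·28891))/2 = (340 ± √36)/2 = (340 ± 6)/2, giving x^2 = 167 or x^2 = 173. So f(x) = (x^2 - 167)(x^2 - 173) and the roots of f are ±√167, ±√173. Hence the splitting field is K = Q(√167, √173). Since 167 and 173 are distinct squarefree integers > 1, their product 28891 is not a perfect square, so √173 ∉ Q(√167). By the tower law [K:Q] = [Q(√167,√173):Q(√167)] · [Q(√167):Q] = 2 · 2 = 4.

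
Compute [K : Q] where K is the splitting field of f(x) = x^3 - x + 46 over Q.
[K : Q] = 6

By the rational root test, any rational root of the monic integer polynomial f(x) = x^3 - x + 46 must be an integer dividing the constant term 46, i.e. one of ±{1, 2, 23, 46}. Evaluating: f(1) = 46, f(-1) = 46, f(2) = 52, f(-2) = 40, f(23) = 12190, f(-23) = -12098, f(46) = 97336, f(-46) = -97244; none is 0, so f has no rational root and is therefore irreducible over Q (a cubic with no linear factor over a field is irreducible). For an irreducible cubic, the Galois group is A_3 or S_3 according as the discriminant disc(f) = -4a^3 - 27b^2 = -4·(-1)^3 - 27·(46)^2 = -57128 is or is not a square in Q. Here disc(f) = -57128 is not a perfect square in Q, so the Galois group of f over Q is not contained in A_3 and must be all of S_3. The splitting field has degree |S_3| = 6 over Q, so [K : Q] = 6.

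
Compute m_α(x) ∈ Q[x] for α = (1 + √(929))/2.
m_α(x) = x^2 - x - 232

From 2α - 1 = √(929), squaring gives (2α - 1)^2 = 929, i.e. 4α^2 - 4α + 1 = 929, so α^2 - α + (1 - 929)/4 = 0. Since 929 ≡ 1 (mod 4), (1 - 929)/4 = -232 ∈ Z. The polynomial x^2 - x - 232 has discriminant 1 - 4·(-232) = 929, which is not a perfect square in Q (d = 929 is squarefree and ≠ 1), so x^2 - x - 232 is irreducible over Q. It is the minimal polynomial of α.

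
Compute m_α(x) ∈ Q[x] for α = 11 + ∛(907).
m_α(x) = x^3 - 33x^2 + 363x - 2238

Set β = α - 11 = ∛(907), so β^3 = 907. Then (α - 11)^3 - 907 = 0, i.e. α is a root of g(x) = (x - 11)^3 - 907 = x^3 - 33x^2 + 363x - 2238. Since g(x) = h(x - 11) where h(x) = x^3 - 907, and h is irreducible over Q (because 907 is not a perfect cube, so h has no rational root, and a monic cubic with no rational root is irreducible), g is also irreducible (irreducibility is preserved under the substitution x → x - 11). Hence m_α(x) = x^3 - 33x^2 + 363x - 2238.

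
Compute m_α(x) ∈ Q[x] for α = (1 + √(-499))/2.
m_α(x) = x^2 - x + 125

From 2α - 1 = √(-499), squaring gives (2α - 1)^2 = -499, i.e. 4α^2 - 4α + 1 = -499, so α^2 - α + (1 + 499)/4 = 0. Since -499 ≡ 1 (mod 4), (1 + 499)/4 = 125 ∈ Z. The polynomial x^2 - x + 125 has discriminant 1 - 4·(125) = -499, which is not a perfect square in Q (d = -499 is squarefree and ≠ 1), so x^2 - x + 125 is irreducible over Q. It is the minimal polynomial of α.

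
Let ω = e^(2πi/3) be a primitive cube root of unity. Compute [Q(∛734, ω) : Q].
[Q(∛734, ω) : Q] = 6

[Q(∛734):Q] = 3 (min poly x^3 - 734, irreducible since 734 is not a perfect cube). [Q(ω):Q] = 2 (min poly x^2 + x + 1). Since Q(∛734) ⊂ R and ω ∉ R, we have ω ∉ Q(∛734), so x^2 + x + 1 remains irreducible over Q(∛734) and [Q(∛734, ω) : Q(∛734)] = 2. By the tower law, [Q(∛734, ω) : Q] = 3 · 2 = 6. (In fact Q(∛734, ω) is the splitting field of x^3 - 734 over Q.)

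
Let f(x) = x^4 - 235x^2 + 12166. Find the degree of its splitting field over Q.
[K : Q] = 4

Solving the quadratic in x^2: x^2 = (235 ± √(235^2 - 4·12166))/2 = (235 ± √6561)/2 = (235 ± 81)/2, giving x^2 = 77 or x^2 = 158. So f(x) = (x^2 - 77)(x^2 - 158) and the roots of f are ±√77, ±√158. Hence the splitting field is K = Q(√77, √158). Since 77 and 158 are distinct squarefree integers > 1, their product 12166 is not a perfect square, so √158 ∉ Q(√77). By the tower law [K:Q] = [Q(√77,√158):Q(√77)] · [Q(√77):Q] = 2 · 2 = 4.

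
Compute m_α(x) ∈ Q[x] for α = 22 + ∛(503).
m_α(x) = x^3 - 66x^2 + 1452x - 11151

Set β = α - 22 = ∛(503), so β^3 = 503. Then (α - 22)^3 - 503 = 0, i.e. α is a root of g(x) = (x - 22)^3 - 503 = x^3 - 66x^2 + 1452x - 11151. Since g(x) = h(x - 22) where h(x) = x^3 - 503, and h is irreducible over Q (because 503 is not a perfect cube, so h has no rational root, and a monic cubic with no rational root is irreducible), g is also irreducible (irreducibility is preserved under the substitution x → x - 22). Hence m_α(x) = x^3 - 66x^2 + 1452x - 11151.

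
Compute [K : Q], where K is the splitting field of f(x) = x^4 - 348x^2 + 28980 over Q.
[K : Q] = 4

Solving the quadratic in x^2: x^2 = (348 ± √(348^2 - 4·28980))/2 = (348 ± √5184)/2 = (348 ± 72)/2, giving x^2 = 210 or x^2 = 138. So f(x) = (x^2 - 210)(x^2 - 138) and the roots of f are ±√210, ±√138. Hence the splitting field is K = Q(√210, √138). Since 210 and 138 are distinct squarefree integers > 1, their product 28980 is not a perfect square, so √138 ∉ Q(√210). By the tower law [K:Q] = [Q(√210,√138):Q(√210)] · [Q(√210):Q] = 2 · 2 = 4.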